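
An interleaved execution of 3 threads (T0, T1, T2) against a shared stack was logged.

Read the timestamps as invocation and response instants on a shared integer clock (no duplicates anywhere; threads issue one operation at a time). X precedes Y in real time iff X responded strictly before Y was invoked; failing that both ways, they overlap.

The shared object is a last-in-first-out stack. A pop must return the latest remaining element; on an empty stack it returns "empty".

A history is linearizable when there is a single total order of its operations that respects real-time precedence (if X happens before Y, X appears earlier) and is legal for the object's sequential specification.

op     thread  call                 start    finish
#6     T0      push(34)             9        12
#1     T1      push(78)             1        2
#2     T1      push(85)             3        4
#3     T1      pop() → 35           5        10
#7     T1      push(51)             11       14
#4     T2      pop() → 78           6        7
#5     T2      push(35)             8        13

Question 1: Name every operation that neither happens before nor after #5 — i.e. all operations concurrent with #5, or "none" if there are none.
#3, #6, #7

concurrent with #5 ([8,13]): every op whose interval crosses 8..13
#1 [1,2]: before
#2 [3,4]: before
#3 [5,10]: concurrent
#4 [6,7]: before
#6 [9,12]: concurrent
#7 [11,14]: concurrent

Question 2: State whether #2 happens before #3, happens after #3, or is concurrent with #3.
before

#2 spans [3,4], #3 spans [5,10]
resp(#2)=4 < inv(#3)=5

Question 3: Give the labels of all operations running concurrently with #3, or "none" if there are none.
#4, #5, #6

#3 runs from 5 to 10; window-overlapping ops are concurrent
#1 [1,2]: before
#2 [3,4]: before
#4 [6,7]: concurrent
#5 [8,13]: concurrent
#6 [9,12]: concurrent
#7 [11,14]: after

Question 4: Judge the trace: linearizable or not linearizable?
not linearizable

already the first 10 events (up to #3's response at time 10) admit no linearization; the first 9 still do
checked exhaustively: 2 real-time-consistent orders of 4 completed operations, zero legal stack replays
every completion of the 2 pending operations (#5, #6) was checked; none linearizes
for example #1, #2, #3, #4 (pending dropped) fails at step 3: #3 pop() → 35 is not legal there
for example #1, #2, #4, #3 (pending dropped) fails at step 3: #4 pop() → 78 is not legal there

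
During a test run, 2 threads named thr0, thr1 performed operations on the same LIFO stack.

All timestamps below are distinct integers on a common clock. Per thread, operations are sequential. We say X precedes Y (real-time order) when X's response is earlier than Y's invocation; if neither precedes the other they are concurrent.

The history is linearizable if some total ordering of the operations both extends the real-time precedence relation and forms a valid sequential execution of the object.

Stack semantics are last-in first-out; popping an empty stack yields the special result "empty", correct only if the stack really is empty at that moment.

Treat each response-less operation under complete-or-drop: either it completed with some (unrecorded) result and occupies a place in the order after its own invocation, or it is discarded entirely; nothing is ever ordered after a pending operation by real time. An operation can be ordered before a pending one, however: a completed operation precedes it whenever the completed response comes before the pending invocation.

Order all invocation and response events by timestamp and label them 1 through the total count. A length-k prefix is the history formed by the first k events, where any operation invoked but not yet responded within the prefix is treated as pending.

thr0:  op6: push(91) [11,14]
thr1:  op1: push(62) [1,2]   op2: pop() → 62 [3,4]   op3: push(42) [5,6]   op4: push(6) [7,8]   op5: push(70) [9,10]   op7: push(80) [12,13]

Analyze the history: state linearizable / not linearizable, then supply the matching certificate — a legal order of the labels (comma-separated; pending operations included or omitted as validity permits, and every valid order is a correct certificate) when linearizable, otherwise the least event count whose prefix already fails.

linearizable — witness: op1, op2, op3, op4, op5, op6, op7

after step 1 (op1 push(62)): stack <62>
after step 2 (op2 pop() → 62): stack <>
after step 3 (op3 push(42)): stack <42>
after step 4 (op4 push(6)): stack <42,6>
after step 5 (op5 push(70)): stack <42,6,70>
after step 6 (op6 push(91)): stack <42,6,70,91>
after step 7 (op7 push(80)): stack <42,6,70,91,80>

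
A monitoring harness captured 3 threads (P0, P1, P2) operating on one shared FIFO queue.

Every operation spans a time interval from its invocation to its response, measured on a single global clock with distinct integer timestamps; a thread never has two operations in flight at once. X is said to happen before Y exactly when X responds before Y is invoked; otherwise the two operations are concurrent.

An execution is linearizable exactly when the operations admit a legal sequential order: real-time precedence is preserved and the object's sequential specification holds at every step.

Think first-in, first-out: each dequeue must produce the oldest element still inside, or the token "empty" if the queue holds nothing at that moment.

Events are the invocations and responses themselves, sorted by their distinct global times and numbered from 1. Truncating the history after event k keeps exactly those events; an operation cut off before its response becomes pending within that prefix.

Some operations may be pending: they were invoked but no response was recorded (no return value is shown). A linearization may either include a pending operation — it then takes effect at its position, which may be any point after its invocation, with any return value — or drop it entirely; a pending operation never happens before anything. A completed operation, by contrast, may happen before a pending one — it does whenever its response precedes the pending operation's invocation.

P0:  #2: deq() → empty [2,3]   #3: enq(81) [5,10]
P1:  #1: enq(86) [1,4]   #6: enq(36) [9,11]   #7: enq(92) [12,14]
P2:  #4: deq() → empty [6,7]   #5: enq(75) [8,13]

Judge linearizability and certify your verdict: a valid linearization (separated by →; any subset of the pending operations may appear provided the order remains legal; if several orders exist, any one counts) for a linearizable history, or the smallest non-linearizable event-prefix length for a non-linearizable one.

events 1..6 are fine; event 7 — the response of #4 at time 7 — makes the prefix non-linearizable
every one of the 2 real-time-consistent orders over 3 completed FIFO queue ops fails the sequential spec
include/drop combinations of the 1 pending operation (#3) were all tried; none helps
for example #1, #2, #4 (pending dropped) fails at step 2: #2 deq() → empty is not legal there
for example #2, #1, #4 (pending dropped) fails at step 3: #4 deq() → empty is not legal there

not linearizable — minimal violating prefix: 7 events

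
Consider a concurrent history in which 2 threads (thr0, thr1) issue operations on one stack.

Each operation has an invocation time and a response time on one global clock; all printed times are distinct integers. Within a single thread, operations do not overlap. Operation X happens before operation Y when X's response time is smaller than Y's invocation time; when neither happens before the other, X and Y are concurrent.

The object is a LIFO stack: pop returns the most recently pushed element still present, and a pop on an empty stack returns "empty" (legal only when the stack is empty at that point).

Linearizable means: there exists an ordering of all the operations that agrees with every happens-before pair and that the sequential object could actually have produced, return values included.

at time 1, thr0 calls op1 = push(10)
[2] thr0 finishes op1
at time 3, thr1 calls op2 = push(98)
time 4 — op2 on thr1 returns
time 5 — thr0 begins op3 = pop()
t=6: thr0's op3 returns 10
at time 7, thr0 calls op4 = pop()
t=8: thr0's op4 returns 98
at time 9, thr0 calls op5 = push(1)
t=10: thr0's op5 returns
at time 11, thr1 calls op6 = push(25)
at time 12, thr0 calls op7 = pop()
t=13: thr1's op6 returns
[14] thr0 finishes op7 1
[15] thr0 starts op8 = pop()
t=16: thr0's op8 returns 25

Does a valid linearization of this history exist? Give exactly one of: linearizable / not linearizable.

the violation lands at event 6, op3's response at time 6: events 1..5 linearize, events 1..6 do not
the sole real-time-consistent order of 3 completed operations fails the stack replay
sample order op1, op2, op3 stalls at step 3 — op3 pop() → 10 has no legal effect

not linearizable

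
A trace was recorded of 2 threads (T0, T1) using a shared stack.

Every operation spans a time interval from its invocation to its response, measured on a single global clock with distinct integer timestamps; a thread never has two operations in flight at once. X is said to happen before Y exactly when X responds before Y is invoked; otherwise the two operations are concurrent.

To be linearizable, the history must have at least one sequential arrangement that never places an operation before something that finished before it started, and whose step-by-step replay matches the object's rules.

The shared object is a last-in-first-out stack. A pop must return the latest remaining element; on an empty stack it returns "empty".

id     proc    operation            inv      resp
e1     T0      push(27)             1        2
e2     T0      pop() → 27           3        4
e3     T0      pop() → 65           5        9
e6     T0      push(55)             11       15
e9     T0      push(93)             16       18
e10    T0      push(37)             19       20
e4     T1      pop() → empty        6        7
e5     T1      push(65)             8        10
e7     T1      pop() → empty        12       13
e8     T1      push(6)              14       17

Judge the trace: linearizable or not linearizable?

linearizable

witness order: e1, e2, e4, e5, e3, e7, e6, e8, e9, e10
step 1: e1 push(27) — stack <27>
step 2: e2 pop() → 27 — stack <>
step 3: e4 pop() → empty — stack <>
step 4: e5 push(65) — stack <65>
step 5: e3 pop() → 65 — stack <>
step 6: e7 pop() → empty — stack <>
step 7: e6 push(55) — stack <55>
step 8: e8 push(6) — stack <55,6>
step 9: e9 push(93) — stack <55,6,93>
step 10: e10 push(37) — stack <55,6,93,37>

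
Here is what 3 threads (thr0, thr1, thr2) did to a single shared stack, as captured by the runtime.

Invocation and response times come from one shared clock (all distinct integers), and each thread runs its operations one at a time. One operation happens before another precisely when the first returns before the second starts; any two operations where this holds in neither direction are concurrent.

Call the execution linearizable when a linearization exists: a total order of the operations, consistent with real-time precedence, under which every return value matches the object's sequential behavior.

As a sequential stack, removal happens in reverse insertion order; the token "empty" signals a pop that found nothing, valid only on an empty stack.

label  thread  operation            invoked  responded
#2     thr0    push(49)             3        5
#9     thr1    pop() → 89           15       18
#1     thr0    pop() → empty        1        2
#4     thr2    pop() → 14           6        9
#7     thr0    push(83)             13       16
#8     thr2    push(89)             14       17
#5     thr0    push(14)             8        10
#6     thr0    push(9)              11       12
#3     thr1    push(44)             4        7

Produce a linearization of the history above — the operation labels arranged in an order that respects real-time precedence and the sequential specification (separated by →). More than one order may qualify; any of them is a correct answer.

after step 1 (#1 pop() → empty): stack <>
after step 2 (#2 push(49)): stack <49>
after step 3 (#3 push(44)): stack <49,44>
after step 4 (#5 push(14)): stack <49,44,14>
after step 5 (#4 pop() → 14): stack <49,44>
after step 6 (#6 push(9)): stack <49,44,9>
after step 7 (#7 push(83)): stack <49,44,9,83>
after step 8 (#8 push(89)): stack <49,44,9,83,89>
after step 9 (#9 pop() → 89): stack <49,44,9,83>

#1 → #2 → #3 → #5 → #4 → #6 → #7 → #8 → #9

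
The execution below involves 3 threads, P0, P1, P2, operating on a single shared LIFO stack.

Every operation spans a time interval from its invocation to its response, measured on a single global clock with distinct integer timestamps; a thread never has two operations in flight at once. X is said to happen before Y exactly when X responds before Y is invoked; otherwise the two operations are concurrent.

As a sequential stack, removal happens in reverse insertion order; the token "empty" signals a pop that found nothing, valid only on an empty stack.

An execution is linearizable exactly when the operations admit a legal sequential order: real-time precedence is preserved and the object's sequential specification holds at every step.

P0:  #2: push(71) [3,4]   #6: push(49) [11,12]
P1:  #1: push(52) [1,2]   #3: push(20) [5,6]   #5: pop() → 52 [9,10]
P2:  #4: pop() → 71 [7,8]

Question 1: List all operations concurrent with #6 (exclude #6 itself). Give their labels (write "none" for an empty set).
Answer: none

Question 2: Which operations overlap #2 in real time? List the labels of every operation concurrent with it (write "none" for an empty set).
Answer: none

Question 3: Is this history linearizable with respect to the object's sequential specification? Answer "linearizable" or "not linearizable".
the violation lands at event 8, #4's response at time 8: events 1..7 linearize, events 1..8 do not
a single order respects real time; the 4 completed LIFO stack operations fail replay along it
sample order #1, #2, #3, #4 stalls at step 4 — #4 pop() → 71 has no legal effect

not linearizable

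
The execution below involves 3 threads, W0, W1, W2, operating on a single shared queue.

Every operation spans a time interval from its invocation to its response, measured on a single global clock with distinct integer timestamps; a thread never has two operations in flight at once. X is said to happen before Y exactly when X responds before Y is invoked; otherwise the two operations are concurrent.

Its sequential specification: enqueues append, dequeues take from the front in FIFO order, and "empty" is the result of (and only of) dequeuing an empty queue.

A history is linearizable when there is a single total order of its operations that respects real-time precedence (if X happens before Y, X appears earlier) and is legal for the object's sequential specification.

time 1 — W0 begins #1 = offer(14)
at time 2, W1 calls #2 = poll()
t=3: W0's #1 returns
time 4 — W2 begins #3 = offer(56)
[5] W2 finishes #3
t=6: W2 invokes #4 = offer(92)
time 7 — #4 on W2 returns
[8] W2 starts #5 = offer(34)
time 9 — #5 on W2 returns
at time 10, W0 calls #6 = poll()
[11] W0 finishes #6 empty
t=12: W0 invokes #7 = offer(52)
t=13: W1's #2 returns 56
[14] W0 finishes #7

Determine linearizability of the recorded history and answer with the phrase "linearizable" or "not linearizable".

cut after 10 events: linearizable; cut after 11 events (#6 responds, time 11): not linearizable
exhaustive check: the 5 completed queue ops admit one real-time order; illegal
include/drop combinations of the 1 pending operation (#2) were all tried; none helps
take #1, #3, #4, #5, #6 (pending dropped): step 5 already fails, because #6 poll() → empty cannot occur there

not linearizable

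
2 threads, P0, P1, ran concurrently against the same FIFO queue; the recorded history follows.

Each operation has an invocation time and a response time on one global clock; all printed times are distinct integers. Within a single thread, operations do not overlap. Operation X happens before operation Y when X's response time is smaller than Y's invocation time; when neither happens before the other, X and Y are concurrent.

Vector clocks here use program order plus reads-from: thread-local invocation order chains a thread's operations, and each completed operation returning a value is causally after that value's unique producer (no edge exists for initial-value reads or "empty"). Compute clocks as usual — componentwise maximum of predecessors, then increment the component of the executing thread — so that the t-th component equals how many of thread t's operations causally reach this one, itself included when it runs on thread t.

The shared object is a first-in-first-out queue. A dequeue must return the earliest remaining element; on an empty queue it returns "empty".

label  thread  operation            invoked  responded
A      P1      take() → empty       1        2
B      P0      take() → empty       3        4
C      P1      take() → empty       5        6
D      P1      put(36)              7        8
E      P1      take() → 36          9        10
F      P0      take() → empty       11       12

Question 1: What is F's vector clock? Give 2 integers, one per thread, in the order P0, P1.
VC(A, invoked at 1): no causal predecessors; +1 on P1 → (0, 1)
VC(B, invoked at 3): no causal predecessors; +1 on P0 → (1, 0)
VC(C, invoked at 5): max of VC(A)=(0, 1), then +1 on thread P1 → (0, 2)
VC(F, invoked at 11): max of VC(B)=(1, 0), then +1 on thread P0 → (2, 0)
VC(D, invoked at 7): max of VC(C)=(0, 2), then +1 on thread P1 → (0, 3)
VC(E, invoked at 9): max of VC(D)=(0, 3), then +1 on thread P1 → (0, 4)
target: VC(F) = (2, 0)

(2, 0)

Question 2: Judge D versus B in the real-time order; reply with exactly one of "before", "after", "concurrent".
D spans [7,8], B spans [3,4]
resp(B)=4 < inv(D)=7

after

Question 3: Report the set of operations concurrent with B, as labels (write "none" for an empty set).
B spans [3,4]; an op avoiding the whole window 3..4 is ordered, any other is concurrent
A [1,2]: before
C [5,6]: after
D [7,8]: after
E [9,10]: after
F [11,12]: after

none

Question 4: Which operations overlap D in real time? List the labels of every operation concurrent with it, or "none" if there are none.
D runs from 7 to 8; window-overlapping ops are concurrent
A [1,2]: before
B [3,4]: before
C [5,6]: before
E [9,10]: after
F [11,12]: after

none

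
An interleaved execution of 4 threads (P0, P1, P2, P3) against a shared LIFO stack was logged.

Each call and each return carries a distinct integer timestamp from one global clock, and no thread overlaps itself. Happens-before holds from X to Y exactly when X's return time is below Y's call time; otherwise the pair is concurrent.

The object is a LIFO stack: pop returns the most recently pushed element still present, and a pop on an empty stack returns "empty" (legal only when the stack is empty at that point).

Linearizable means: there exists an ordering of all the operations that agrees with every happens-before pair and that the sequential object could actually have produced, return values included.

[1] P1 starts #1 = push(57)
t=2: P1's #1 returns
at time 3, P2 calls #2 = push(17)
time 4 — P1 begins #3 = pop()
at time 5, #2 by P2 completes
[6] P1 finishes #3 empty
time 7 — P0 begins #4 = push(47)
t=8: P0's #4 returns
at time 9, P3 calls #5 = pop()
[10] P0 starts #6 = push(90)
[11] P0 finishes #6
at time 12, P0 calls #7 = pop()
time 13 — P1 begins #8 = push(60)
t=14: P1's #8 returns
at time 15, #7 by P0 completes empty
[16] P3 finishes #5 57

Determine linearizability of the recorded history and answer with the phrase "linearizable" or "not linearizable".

cut after 5 events: linearizable; cut after 6 events (#3 responds, time 6): not linearizable
the 3 completed operations admit 2 real-time orders; each fails the LIFO stack replay
for example #1, #2, #3 fails at step 3: #3 pop() → empty is not legal there
for example #1, #3, #2 fails at step 2: #3 pop() → empty is not legal there

not linearizable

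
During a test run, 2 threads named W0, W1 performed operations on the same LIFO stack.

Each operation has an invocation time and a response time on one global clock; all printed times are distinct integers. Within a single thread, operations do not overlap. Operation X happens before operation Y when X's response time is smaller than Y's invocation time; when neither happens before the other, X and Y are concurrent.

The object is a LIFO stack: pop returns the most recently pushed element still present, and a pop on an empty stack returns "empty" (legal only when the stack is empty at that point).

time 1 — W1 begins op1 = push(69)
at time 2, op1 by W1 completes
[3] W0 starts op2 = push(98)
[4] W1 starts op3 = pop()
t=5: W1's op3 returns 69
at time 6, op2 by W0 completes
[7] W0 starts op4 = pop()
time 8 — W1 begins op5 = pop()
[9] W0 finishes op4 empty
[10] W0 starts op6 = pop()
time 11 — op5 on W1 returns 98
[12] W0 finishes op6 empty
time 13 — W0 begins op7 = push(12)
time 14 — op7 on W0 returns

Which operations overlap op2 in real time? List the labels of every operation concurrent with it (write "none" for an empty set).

op3

op2 spans [3,6]: anything still running between times 3 and 6 counts as concurrent
op1 [1,2]: before
op3 [4,5]: concurrent
op4 [7,9]: after
op5 [8,11]: after
op6 [10,12]: after
op7 [13,14]: after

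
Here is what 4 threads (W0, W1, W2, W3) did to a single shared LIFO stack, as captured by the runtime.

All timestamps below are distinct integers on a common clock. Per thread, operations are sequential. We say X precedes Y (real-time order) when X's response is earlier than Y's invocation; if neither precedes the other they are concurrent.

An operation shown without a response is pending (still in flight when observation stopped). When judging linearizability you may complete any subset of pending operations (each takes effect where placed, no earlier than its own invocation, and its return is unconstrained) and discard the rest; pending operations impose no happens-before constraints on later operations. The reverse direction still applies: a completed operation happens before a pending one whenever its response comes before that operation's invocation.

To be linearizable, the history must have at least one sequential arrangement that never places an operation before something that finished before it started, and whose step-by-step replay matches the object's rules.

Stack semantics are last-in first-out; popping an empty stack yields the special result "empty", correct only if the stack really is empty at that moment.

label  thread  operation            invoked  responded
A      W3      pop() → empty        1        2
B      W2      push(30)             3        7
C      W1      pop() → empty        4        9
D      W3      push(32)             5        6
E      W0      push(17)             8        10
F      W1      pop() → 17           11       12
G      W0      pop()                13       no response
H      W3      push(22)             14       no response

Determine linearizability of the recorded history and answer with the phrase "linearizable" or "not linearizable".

a witness: A, C, B, D, E, F
step 1: A pop() → empty — stack <>
step 2: C pop() → empty — stack <>
step 3: B push(30) — stack <30>
step 4: D push(32) — stack <30,32>
step 5: E push(17) — stack <30,32,17>
step 6: F pop() → 17 — stack <30,32>

linearizable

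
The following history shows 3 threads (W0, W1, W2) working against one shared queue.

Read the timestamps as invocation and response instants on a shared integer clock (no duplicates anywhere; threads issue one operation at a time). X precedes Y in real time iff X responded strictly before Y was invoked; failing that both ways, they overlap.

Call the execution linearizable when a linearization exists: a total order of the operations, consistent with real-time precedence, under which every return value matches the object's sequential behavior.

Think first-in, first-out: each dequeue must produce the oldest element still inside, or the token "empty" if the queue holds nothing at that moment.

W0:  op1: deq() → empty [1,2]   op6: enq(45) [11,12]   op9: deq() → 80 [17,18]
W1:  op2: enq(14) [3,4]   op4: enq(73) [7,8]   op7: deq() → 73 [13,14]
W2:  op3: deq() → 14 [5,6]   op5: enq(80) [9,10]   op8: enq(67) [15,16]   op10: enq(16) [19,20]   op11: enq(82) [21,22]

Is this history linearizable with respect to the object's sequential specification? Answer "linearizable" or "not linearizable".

witness order: op1, op2, op3, op4, op5, op6, op7, op8, op9, op10, op11
after step 1 (op1 deq() → empty): queue <>
after step 2 (op2 enq(14)): queue <14>
after step 3 (op3 deq() → 14): queue <>
after step 4 (op4 enq(73)): queue <73>
after step 5 (op5 enq(80)): queue <73,80>
after step 6 (op6 enq(45)): queue <73,80,45>
after step 7 (op7 deq() → 73): queue <80,45>
after step 8 (op8 enq(67)): queue <80,45,67>
after step 9 (op9 deq() → 80): queue <45,67>
after step 10 (op10 enq(16)): queue <45,67,16>
after step 11 (op11 enq(82)): queue <45,67,16,82>

linearizable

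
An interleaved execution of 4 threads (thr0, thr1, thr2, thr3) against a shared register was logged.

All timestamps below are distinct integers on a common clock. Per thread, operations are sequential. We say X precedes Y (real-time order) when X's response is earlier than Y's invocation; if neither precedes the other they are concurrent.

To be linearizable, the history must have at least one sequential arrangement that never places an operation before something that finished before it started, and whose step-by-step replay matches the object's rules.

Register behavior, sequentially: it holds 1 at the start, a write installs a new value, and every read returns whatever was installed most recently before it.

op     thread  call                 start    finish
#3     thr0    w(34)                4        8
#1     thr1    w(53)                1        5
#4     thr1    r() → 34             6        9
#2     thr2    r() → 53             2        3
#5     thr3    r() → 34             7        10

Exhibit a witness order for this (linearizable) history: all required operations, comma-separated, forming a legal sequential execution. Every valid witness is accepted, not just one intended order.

#1, #2, #3, #4, #5

step 1: #1 w(53) — value 53
step 2: #2 r() → 53 — value 53
step 3: #3 w(34) — value 34
step 4: #4 r() → 34 — value 34
step 5: #5 r() → 34 — value 34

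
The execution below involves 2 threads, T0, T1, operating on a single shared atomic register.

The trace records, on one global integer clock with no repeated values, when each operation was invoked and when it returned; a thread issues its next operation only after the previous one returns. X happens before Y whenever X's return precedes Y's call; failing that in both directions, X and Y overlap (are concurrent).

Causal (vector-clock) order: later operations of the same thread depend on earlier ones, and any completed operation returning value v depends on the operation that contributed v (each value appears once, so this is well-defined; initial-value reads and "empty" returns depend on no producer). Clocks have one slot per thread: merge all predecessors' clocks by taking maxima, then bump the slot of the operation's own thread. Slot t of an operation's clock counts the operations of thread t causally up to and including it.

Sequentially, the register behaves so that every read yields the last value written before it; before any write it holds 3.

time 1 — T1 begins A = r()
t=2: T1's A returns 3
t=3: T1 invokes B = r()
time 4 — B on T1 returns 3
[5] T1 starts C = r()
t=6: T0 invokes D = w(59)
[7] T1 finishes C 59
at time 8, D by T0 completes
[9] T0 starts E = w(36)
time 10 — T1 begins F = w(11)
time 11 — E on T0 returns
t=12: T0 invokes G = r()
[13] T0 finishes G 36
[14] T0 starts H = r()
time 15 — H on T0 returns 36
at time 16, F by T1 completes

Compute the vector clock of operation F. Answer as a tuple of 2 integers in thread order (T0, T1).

invoked at 1, A has no predecessors; its own T1 bump gives (0, 1)
invoked at 6, D has no predecessors; its own T0 bump gives (1, 0)
from VC(A)=(0, 1), B (invoked 3) maxes components and bumps T1 → (0, 2)
from VC(D)=(1, 0), E (invoked 9) maxes components and bumps T0 → (2, 0)
from VC(E)=(2, 0), G (invoked 12) maxes components and bumps T0 → (3, 0)
from VC(B)=(0, 2), VC(D)=(1, 0), C (invoked 5) maxes components and bumps T1 → (1, 3)
from VC(E)=(2, 0), VC(G)=(3, 0), H (invoked 14) maxes components and bumps T0 → (4, 0)
from VC(C)=(1, 3), F (invoked 10) maxes components and bumps T1 → (1, 4)
target: VC(F) = (1, 4)

(1, 4)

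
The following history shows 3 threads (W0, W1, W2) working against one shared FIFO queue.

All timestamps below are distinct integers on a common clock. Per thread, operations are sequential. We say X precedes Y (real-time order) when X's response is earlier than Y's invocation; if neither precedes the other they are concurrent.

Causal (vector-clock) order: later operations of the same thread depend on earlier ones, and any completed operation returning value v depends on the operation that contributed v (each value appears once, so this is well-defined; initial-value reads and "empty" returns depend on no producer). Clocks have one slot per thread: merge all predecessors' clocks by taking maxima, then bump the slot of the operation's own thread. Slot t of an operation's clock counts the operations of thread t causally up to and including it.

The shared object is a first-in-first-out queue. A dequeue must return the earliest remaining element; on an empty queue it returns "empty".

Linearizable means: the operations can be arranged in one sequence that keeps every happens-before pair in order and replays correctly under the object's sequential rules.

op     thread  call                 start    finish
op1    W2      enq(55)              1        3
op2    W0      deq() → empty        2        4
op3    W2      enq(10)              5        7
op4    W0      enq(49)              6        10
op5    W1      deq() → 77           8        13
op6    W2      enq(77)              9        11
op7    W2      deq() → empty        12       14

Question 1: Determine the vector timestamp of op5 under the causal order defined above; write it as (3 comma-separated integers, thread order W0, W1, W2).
VC(op1, invoked at 1): no causal predecessors; +1 on W2 → (0, 0, 1)
VC(op2, invoked at 2): no causal predecessors; +1 on W0 → (1, 0, 0)
VC(op3, invoked at 5): max of VC(op1)=(0, 0, 1), then +1 on thread W2 → (0, 0, 2)
VC(op4, invoked at 6): max of VC(op2)=(1, 0, 0), then +1 on thread W0 → (2, 0, 0)
VC(op6, invoked at 9): max of VC(op3)=(0, 0, 2), then +1 on thread W2 → (0, 0, 3)
VC(op7, invoked at 12): max of VC(op6)=(0, 0, 3), then +1 on thread W2 → (0, 0, 4)
VC(op5, invoked at 8): max of VC(op6)=(0, 0, 3), then +1 on thread W1 → (0, 1, 3)
target: VC(op5) = (0, 1, 3)

(0, 1, 3)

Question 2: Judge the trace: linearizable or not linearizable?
through event 12 a valid linearization exists; event 13 (op5 responding at time 13) ends that
the 6 completed operations admit 16 real-time orders; each fails the FIFO queue replay
include/drop combinations of the 1 pending operation (op7) were all tried; none helps
e.g. op1, op2, op3, op4, op5, op6 (pending dropped): illegal at step 2, since op2 deq() → empty cannot apply there
e.g. op1, op2, op3, op4, op6, op5 (pending dropped): illegal at step 2, since op2 deq() → empty cannot apply there

not linearizable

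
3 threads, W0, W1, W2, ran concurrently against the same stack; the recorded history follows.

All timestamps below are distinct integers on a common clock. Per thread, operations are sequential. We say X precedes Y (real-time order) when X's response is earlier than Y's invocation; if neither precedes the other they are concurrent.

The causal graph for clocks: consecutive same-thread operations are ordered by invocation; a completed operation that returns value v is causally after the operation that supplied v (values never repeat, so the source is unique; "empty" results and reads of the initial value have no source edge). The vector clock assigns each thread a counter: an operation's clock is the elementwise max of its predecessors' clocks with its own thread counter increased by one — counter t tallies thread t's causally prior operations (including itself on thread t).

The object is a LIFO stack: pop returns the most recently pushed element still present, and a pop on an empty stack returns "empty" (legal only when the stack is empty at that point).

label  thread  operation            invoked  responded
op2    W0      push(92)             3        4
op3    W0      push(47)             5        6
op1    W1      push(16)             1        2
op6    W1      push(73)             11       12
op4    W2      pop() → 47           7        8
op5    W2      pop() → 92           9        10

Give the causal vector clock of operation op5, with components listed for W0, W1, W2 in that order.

(2, 0, 2)

op1 (invocation 1): nothing precedes it; W1's component alone gives (0, 1, 0)
op2 (invocation 3): nothing precedes it; W0's component alone gives (1, 0, 0)
merge at op6 (invoked 11): VC(op1)=(0, 1, 0), own-thread bump on W1 → (0, 2, 0)
merge at op3 (invoked 5): VC(op2)=(1, 0, 0), own-thread bump on W0 → (2, 0, 0)
merge at op4 (invoked 7): VC(op3)=(2, 0, 0), own-thread bump on W2 → (2, 0, 1)
merge at op5 (invoked 9): VC(op2)=(1, 0, 0), VC(op4)=(2, 0, 1), own-thread bump on W2 → (2, 0, 2)
target: VC(op5) = (2, 0, 2)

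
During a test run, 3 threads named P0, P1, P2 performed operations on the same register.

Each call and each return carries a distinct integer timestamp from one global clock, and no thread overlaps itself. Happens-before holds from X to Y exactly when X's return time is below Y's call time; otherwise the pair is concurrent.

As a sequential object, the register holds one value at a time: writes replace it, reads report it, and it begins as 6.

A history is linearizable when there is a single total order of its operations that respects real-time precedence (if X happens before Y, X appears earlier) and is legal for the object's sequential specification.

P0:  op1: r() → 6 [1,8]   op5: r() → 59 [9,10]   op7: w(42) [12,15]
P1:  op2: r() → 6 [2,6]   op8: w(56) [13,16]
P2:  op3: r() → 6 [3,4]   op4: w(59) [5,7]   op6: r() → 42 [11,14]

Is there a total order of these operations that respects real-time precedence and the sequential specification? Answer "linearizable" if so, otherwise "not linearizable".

linearizable

one valid linearization: op1, op2, op3, op4, op5, op7, op6, op8
step 1: op1 r() → 6 — value 6
step 2: op2 r() → 6 — value 6
step 3: op3 r() → 6 — value 6
step 4: op4 w(59) — value 59
step 5: op5 r() → 59 — value 59
step 6: op7 w(42) — value 42
step 7: op6 r() → 42 — value 42
step 8: op8 w(56) — value 56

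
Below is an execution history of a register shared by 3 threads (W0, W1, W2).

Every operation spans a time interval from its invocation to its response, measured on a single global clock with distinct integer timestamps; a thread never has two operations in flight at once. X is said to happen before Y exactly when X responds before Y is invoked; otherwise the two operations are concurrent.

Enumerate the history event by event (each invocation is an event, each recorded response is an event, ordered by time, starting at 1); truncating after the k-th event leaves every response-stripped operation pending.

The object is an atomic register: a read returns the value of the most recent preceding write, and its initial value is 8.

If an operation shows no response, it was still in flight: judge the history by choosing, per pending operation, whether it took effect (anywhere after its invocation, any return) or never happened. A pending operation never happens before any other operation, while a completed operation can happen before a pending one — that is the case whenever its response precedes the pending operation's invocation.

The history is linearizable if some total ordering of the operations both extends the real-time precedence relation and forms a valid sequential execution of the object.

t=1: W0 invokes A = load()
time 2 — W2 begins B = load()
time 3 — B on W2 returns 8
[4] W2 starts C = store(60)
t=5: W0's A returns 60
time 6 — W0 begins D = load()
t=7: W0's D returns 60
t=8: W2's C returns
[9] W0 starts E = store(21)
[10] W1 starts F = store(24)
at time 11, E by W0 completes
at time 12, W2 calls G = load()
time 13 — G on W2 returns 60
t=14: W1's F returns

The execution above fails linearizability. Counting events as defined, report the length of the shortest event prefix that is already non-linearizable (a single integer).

13

a valid linearization of events 1..12 exists, for instance B, C, A, D, E:
step 1: B load() → 8 — value 8
step 2: C store(60) — value 60
step 3: A load() → 60 — value 60
step 4: D load() → 60 — value 60
step 5: E store(21) — value 21
with event 13 included (G responding at time 13), all real-time-consistent orders fail
including or dropping the 1 pending operation (F) in any combination fails
take A, B, C, D, E, G (pending dropped): step 1 already fails, because A load() → 60 cannot occur there
take A, B, D, C, E, G (pending dropped): step 1 already fails, because A load() → 60 cannot occur there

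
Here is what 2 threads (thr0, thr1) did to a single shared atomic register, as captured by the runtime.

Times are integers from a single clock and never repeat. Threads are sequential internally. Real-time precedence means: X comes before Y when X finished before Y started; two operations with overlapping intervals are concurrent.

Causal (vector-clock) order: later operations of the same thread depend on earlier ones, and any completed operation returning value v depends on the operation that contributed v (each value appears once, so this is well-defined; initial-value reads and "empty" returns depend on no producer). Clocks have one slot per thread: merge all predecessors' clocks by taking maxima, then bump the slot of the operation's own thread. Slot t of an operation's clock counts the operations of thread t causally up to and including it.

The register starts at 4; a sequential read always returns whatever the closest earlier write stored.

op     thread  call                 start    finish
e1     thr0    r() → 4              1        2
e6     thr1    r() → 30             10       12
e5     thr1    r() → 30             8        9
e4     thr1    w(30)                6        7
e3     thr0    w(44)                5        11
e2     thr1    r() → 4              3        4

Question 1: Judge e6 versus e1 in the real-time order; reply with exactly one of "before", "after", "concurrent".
after

e6 spans [10,12], e1 spans [1,2]
resp(e1)=2 < inv(e6)=10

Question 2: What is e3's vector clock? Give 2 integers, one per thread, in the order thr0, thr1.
(2, 0)

root op e2, invoked 3: fresh clock plus thr1's own tick → (0, 1)
root op e1, invoked 1: fresh clock plus thr0's own tick → (1, 0)
e4 (invocation 6): componentwise max over VC(e2)=(0, 1), +1 at thr1, giving (0, 2)
e3 (invocation 5): componentwise max over VC(e1)=(1, 0), +1 at thr0, giving (2, 0)
e5 (invocation 8): componentwise max over VC(e4)=(0, 2), +1 at thr1, giving (0, 3)
e6 (invocation 10): componentwise max over VC(e4)=(0, 2), VC(e5)=(0, 3), +1 at thr1, giving (0, 4)
target: VC(e3) = (2, 0)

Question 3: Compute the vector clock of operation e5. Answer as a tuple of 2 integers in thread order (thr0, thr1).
(0, 3)

no predecessors for e2 (invoked 3): thr1 increments from zero → (0, 1)
no predecessors for e1 (invoked 1): thr0 increments from zero → (1, 0)
from VC(e2)=(0, 1), e4 (invoked 6) maxes components and bumps thr1 → (0, 2)
from VC(e1)=(1, 0), e3 (invoked 5) maxes components and bumps thr0 → (2, 0)
from VC(e4)=(0, 2), e5 (invoked 8) maxes components and bumps thr1 → (0, 3)
from VC(e4)=(0, 2), VC(e5)=(0, 3), e6 (invoked 10) maxes components and bumps thr1 → (0, 4)
target: VC(e5) = (0, 3)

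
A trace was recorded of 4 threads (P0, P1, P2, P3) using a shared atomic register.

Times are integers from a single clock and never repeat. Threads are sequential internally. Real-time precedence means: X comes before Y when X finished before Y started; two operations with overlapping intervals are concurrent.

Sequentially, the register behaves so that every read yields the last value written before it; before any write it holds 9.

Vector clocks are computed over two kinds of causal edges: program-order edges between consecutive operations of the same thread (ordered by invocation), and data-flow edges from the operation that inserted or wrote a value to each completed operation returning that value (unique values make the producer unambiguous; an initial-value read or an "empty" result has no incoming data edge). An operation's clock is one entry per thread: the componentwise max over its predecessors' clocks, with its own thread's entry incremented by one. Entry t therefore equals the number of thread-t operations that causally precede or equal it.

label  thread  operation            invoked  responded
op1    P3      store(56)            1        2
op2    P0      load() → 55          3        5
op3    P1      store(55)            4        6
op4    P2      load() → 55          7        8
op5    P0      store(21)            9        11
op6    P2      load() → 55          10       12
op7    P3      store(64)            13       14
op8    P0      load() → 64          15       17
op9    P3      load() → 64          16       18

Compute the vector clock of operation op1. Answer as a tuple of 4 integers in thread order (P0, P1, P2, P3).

(0, 0, 0, 1)

no predecessors for op1 (invoked 1): P3 increments from zero → (0, 0, 0, 1)
no predecessors for op3 (invoked 4): P1 increments from zero → (0, 1, 0, 0)
op7, invoked 13, takes VC(op1)=(0, 0, 0, 1) under max, adds 1 for P3 → (0, 0, 0, 2)
op4, invoked 7, takes VC(op3)=(0, 1, 0, 0) under max, adds 1 for P2 → (0, 1, 1, 0)
op2, invoked 3, takes VC(op3)=(0, 1, 0, 0) under max, adds 1 for P0 → (1, 1, 0, 0)
op9, invoked 16, takes VC(op7)=(0, 0, 0, 2) under max, adds 1 for P3 → (0, 0, 0, 3)
op6, invoked 10, takes VC(op3)=(0, 1, 0, 0), VC(op4)=(0, 1, 1, 0) under max, adds 1 for P2 → (0, 1, 2, 0)
op5, invoked 9, takes VC(op2)=(1, 1, 0, 0) under max, adds 1 for P0 → (2, 1, 0, 0)
op8, invoked 15, takes VC(op5)=(2, 1, 0, 0), VC(op7)=(0, 0, 0, 2) under max, adds 1 for P0 → (3, 1, 0, 2)
target: VC(op1) = (0, 0, 0, 1)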